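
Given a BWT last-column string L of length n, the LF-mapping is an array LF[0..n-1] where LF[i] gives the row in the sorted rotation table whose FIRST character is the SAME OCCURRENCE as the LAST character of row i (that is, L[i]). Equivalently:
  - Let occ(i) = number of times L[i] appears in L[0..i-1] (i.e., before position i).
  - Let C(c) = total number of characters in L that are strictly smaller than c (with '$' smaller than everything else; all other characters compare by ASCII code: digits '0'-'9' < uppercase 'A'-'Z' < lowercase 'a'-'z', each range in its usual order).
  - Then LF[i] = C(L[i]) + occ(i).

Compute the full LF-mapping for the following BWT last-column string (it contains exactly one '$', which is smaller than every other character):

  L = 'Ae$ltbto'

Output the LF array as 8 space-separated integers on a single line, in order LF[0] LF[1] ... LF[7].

Answer: 1 3 0 4 6 2 7 5

Derivation:
Char counts: '$':1, 'A':1, 'b':1, 'e':1, 'l':1, 'o':1, 't':2
C (first-col start): C('$')=0, C('A')=1, C('b')=2, C('e')=3, C('l')=4, C('o')=5, C('t')=6
L[0]='A': occ=0, LF[0]=C('A')+0=1+0=1
L[1]='e': occ=0, LF[1]=C('e')+0=3+0=3
L[2]='$': occ=0, LF[2]=C('$')+0=0+0=0
L[3]='l': occ=0, LF[3]=C('l')+0=4+0=4
L[4]='t': occ=0, LF[4]=C('t')+0=6+0=6
L[5]='b': occ=0, LF[5]=C('b')+0=2+0=2
L[6]='t': occ=1, LF[6]=C('t')+1=6+1=7
L[7]='o': occ=0, LF[7]=C('o')+0=5+0=5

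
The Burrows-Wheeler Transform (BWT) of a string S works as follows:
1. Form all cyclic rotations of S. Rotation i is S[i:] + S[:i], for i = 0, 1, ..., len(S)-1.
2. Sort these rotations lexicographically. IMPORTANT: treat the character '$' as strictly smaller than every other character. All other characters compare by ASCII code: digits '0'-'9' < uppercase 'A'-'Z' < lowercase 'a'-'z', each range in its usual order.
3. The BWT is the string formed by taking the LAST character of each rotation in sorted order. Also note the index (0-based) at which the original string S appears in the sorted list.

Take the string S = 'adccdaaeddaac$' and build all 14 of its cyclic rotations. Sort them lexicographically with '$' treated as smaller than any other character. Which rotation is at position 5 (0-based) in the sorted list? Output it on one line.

All 14 rotations (rotation i = S[i:]+S[:i]):
  rot[0] = adccdaaeddaac$
  rot[1] = dccdaaeddaac$a
  rot[2] = ccdaaeddaac$ad
  rot[3] = cdaaeddaac$adc
  rot[4] = daaeddaac$adcc
  rot[5] = aaeddaac$adccd
  rot[6] = aeddaac$adccda
  rot[7] = eddaac$adccdaa
  rot[8] = ddaac$adccdaae
  rot[9] = daac$adccdaaed
  rot[10] = aac$adccdaaedd
  rot[11] = ac$adccdaaedda
  rot[12] = c$adccdaaeddaa
  rot[13] = $adccdaaeddaac
Sorted (with $ < everything):
  sorted[0] = $adccdaaeddaac
  sorted[1] = aac$adccdaaedd
  sorted[2] = aaeddaac$adccd
  sorted[3] = ac$adccdaaedda
  sorted[4] = adccdaaeddaac$
  sorted[5] = aeddaac$adccda
  sorted[6] = c$adccdaaeddaa
  sorted[7] = ccdaaeddaac$ad
  sorted[8] = cdaaeddaac$adc
  sorted[9] = daac$adccdaaed
  sorted[10] = daaeddaac$adcc
  sorted[11] = dccdaaeddaac$a
  sorted[12] = ddaac$adccdaae
  sorted[13] = eddaac$adccdaa
sorted[5] = aeddaac$adccda

Answer: aeddaac$adccda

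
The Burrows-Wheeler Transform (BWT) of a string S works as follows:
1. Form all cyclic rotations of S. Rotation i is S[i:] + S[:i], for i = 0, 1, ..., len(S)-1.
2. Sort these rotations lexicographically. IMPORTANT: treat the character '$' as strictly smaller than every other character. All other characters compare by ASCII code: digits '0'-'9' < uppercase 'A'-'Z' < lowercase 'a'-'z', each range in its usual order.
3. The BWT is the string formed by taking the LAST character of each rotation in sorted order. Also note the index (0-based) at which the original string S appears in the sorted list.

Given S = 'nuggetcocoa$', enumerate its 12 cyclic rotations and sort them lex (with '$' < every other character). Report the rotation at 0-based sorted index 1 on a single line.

Answer: a$nuggetcoco

Derivation:
All 12 rotations (rotation i = S[i:]+S[:i]):
  rot[0] = nuggetcocoa$
  rot[1] = uggetcocoa$n
  rot[2] = ggetcocoa$nu
  rot[3] = getcocoa$nug
  rot[4] = etcocoa$nugg
  rot[5] = tcocoa$nugge
  rot[6] = cocoa$nugget
  rot[7] = ocoa$nuggetc
  rot[8] = coa$nuggetco
  rot[9] = oa$nuggetcoc
  rot[10] = a$nuggetcoco
  rot[11] = $nuggetcocoa
Sorted (with $ < everything):
  sorted[0] = $nuggetcocoa
  sorted[1] = a$nuggetcoco
  sorted[2] = coa$nuggetco
  sorted[3] = cocoa$nugget
  sorted[4] = etcocoa$nugg
  sorted[5] = getcocoa$nug
  sorted[6] = ggetcocoa$nu
  sorted[7] = nuggetcocoa$
  sorted[8] = oa$nuggetcoc
  sorted[9] = ocoa$nuggetc
  sorted[10] = tcocoa$nugge
  sorted[11] = uggetcocoa$n
sorted[1] = a$nuggetcoco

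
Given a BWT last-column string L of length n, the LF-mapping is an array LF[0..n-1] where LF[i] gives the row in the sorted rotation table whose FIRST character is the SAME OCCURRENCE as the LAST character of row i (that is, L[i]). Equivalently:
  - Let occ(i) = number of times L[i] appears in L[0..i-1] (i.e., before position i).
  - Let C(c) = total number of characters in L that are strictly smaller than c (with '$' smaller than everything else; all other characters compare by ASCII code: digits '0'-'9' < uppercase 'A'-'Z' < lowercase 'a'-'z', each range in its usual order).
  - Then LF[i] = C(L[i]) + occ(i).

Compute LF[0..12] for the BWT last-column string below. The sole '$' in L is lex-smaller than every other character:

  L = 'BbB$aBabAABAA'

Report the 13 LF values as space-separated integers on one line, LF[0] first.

Char counts: '$':1, 'A':4, 'B':4, 'a':2, 'b':2
C (first-col start): C('$')=0, C('A')=1, C('B')=5, C('a')=9, C('b')=11
L[0]='B': occ=0, LF[0]=C('B')+0=5+0=5
L[1]='b': occ=0, LF[1]=C('b')+0=11+0=11
L[2]='B': occ=1, LF[2]=C('B')+1=5+1=6
L[3]='$': occ=0, LF[3]=C('$')+0=0+0=0
L[4]='a': occ=0, LF[4]=C('a')+0=9+0=9
L[5]='B': occ=2, LF[5]=C('B')+2=5+2=7
L[6]='a': occ=1, LF[6]=C('a')+1=9+1=10
L[7]='b': occ=1, LF[7]=C('b')+1=11+1=12
L[8]='A': occ=0, LF[8]=C('A')+0=1+0=1
L[9]='A': occ=1, LF[9]=C('A')+1=1+1=2
L[10]='B': occ=3, LF[10]=C('B')+3=5+3=8
L[11]='A': occ=2, LF[11]=C('A')+2=1+2=3
L[12]='A': occ=3, LF[12]=C('A')+3=1+3=4

Answer: 5 11 6 0 9 7 10 12 1 2 8 3 4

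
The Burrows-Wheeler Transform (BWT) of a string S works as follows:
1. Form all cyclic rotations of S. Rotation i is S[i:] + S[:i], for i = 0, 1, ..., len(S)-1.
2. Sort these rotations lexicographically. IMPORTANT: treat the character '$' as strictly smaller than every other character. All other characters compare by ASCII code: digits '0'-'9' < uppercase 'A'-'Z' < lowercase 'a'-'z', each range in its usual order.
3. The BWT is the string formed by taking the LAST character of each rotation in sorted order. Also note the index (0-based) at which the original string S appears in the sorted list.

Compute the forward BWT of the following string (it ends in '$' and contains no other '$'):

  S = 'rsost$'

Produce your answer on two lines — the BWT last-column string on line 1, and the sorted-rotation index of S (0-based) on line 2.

All 6 rotations (rotation i = S[i:]+S[:i]):
  rot[0] = rsost$
  rot[1] = sost$r
  rot[2] = ost$rs
  rot[3] = st$rso
  rot[4] = t$rsos
  rot[5] = $rsost
Sorted (with $ < everything):
  sorted[0] = $rsost  (last char: 't')
  sorted[1] = ost$rs  (last char: 's')
  sorted[2] = rsost$  (last char: '$')
  sorted[3] = sost$r  (last char: 'r')
  sorted[4] = st$rso  (last char: 'o')
  sorted[5] = t$rsos  (last char: 's')
Last column: ts$ros
Original string S is at sorted index 2

Answer: ts$ros
2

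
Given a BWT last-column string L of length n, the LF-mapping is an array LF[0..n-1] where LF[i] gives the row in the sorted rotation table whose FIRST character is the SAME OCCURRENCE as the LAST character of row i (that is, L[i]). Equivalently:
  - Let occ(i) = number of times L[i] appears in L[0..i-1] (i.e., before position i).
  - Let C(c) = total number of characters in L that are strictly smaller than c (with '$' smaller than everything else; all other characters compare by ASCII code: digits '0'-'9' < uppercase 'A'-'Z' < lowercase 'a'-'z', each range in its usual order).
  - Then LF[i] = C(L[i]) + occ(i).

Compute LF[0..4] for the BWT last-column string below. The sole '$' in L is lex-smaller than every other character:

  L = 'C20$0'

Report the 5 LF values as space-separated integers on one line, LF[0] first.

Char counts: '$':1, '0':2, '2':1, 'C':1
C (first-col start): C('$')=0, C('0')=1, C('2')=3, C('C')=4
L[0]='C': occ=0, LF[0]=C('C')+0=4+0=4
L[1]='2': occ=0, LF[1]=C('2')+0=3+0=3
L[2]='0': occ=0, LF[2]=C('0')+0=1+0=1
L[3]='$': occ=0, LF[3]=C('$')+0=0+0=0
L[4]='0': occ=1, LF[4]=C('0')+1=1+1=2

Answer: 4 3 1 0 2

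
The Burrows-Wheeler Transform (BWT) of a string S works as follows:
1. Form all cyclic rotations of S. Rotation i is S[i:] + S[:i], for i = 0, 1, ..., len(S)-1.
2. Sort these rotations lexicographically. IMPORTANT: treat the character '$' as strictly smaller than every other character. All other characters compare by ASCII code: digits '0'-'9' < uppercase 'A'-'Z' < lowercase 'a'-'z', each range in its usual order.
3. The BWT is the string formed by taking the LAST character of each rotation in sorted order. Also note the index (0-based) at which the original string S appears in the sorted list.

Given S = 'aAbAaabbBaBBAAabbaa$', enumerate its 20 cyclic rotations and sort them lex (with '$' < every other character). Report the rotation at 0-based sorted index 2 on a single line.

Answer: AaabbBaBBAAabbaa$aAb

Derivation:
All 20 rotations (rotation i = S[i:]+S[:i]):
  rot[0] = aAbAaabbBaBBAAabbaa$
  rot[1] = AbAaabbBaBBAAabbaa$a
  rot[2] = bAaabbBaBBAAabbaa$aA
  rot[3] = AaabbBaBBAAabbaa$aAb
  rot[4] = aabbBaBBAAabbaa$aAbA
  rot[5] = abbBaBBAAabbaa$aAbAa
  rot[6] = bbBaBBAAabbaa$aAbAaa
  rot[7] = bBaBBAAabbaa$aAbAaab
  rot[8] = BaBBAAabbaa$aAbAaabb
  rot[9] = aBBAAabbaa$aAbAaabbB
  rot[10] = BBAAabbaa$aAbAaabbBa
  rot[11] = BAAabbaa$aAbAaabbBaB
  rot[12] = AAabbaa$aAbAaabbBaBB
  rot[13] = Aabbaa$aAbAaabbBaBBA
  rot[14] = abbaa$aAbAaabbBaBBAA
  rot[15] = bbaa$aAbAaabbBaBBAAa
  rot[16] = baa$aAbAaabbBaBBAAab
  rot[17] = aa$aAbAaabbBaBBAAabb
  rot[18] = a$aAbAaabbBaBBAAabba
  rot[19] = $aAbAaabbBaBBAAabbaa
Sorted (with $ < everything):
  sorted[0] = $aAbAaabbBaBBAAabbaa
  sorted[1] = AAabbaa$aAbAaabbBaBB
  sorted[2] = AaabbBaBBAAabbaa$aAb
  sorted[3] = Aabbaa$aAbAaabbBaBBA
  sorted[4] = AbAaabbBaBBAAabbaa$a
  sorted[5] = BAAabbaa$aAbAaabbBaB
  sorted[6] = BBAAabbaa$aAbAaabbBa
  sorted[7] = BaBBAAabbaa$aAbAaabb
  sorted[8] = a$aAbAaabbBaBBAAabba
  sorted[9] = aAbAaabbBaBBAAabbaa$
  sorted[10] = aBBAAabbaa$aAbAaabbB
  sorted[11] = aa$aAbAaabbBaBBAAabb
  sorted[12] = aabbBaBBAAabbaa$aAbA
  sorted[13] = abbBaBBAAabbaa$aAbAa
  sorted[14] = abbaa$aAbAaabbBaBBAA
  sorted[15] = bAaabbBaBBAAabbaa$aA
  sorted[16] = bBaBBAAabbaa$aAbAaab
  sorted[17] = baa$aAbAaabbBaBBAAab
  sorted[18] = bbBaBBAAabbaa$aAbAaa
  sorted[19] = bbaa$aAbAaabbBaBBAAa
sorted[2] = AaabbBaBBAAabbaa$aAb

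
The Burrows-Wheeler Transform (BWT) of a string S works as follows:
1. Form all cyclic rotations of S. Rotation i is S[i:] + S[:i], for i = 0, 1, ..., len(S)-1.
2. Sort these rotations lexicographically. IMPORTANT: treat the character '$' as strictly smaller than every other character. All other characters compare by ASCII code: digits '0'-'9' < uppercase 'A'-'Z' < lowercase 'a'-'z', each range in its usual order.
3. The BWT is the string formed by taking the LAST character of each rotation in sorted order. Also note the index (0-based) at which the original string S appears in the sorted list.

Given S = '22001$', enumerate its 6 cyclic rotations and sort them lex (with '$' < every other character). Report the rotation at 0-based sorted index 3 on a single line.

Answer: 1$2200

Derivation:
All 6 rotations (rotation i = S[i:]+S[:i]):
  rot[0] = 22001$
  rot[1] = 2001$2
  rot[2] = 001$22
  rot[3] = 01$220
  rot[4] = 1$2200
  rot[5] = $22001
Sorted (with $ < everything):
  sorted[0] = $22001
  sorted[1] = 001$22
  sorted[2] = 01$220
  sorted[3] = 1$2200
  sorted[4] = 2001$2
  sorted[5] = 22001$
sorted[3] = 1$2200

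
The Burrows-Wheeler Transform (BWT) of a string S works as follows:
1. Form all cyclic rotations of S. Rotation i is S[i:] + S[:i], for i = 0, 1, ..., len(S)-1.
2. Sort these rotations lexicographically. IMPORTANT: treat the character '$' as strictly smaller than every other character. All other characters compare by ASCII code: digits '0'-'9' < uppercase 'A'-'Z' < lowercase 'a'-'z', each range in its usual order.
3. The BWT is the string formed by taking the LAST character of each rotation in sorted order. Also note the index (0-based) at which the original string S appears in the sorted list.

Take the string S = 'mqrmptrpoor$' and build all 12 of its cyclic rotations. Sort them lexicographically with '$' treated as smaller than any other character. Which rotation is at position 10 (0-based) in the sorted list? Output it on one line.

Answer: rpoor$mqrmpt

Derivation:
All 12 rotations (rotation i = S[i:]+S[:i]):
  rot[0] = mqrmptrpoor$
  rot[1] = qrmptrpoor$m
  rot[2] = rmptrpoor$mq
  rot[3] = mptrpoor$mqr
  rot[4] = ptrpoor$mqrm
  rot[5] = trpoor$mqrmp
  rot[6] = rpoor$mqrmpt
  rot[7] = poor$mqrmptr
  rot[8] = oor$mqrmptrp
  rot[9] = or$mqrmptrpo
  rot[10] = r$mqrmptrpoo
  rot[11] = $mqrmptrpoor
Sorted (with $ < everything):
  sorted[0] = $mqrmptrpoor
  sorted[1] = mptrpoor$mqr
  sorted[2] = mqrmptrpoor$
  sorted[3] = oor$mqrmptrp
  sorted[4] = or$mqrmptrpo
  sorted[5] = poor$mqrmptr
  sorted[6] = ptrpoor$mqrm
  sorted[7] = qrmptrpoor$m
  sorted[8] = r$mqrmptrpoo
  sorted[9] = rmptrpoor$mq
  sorted[10] = rpoor$mqrmpt
  sorted[11] = trpoor$mqrmp
sorted[10] = rpoor$mqrmpt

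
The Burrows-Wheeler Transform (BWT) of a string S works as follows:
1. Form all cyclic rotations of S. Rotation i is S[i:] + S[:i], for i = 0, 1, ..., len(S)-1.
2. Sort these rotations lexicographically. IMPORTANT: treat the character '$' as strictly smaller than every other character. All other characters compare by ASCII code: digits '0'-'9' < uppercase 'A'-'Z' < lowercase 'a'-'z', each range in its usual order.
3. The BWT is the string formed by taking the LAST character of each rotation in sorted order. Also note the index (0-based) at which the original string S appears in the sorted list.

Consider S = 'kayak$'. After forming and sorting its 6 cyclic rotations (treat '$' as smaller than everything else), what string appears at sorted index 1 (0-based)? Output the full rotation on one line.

All 6 rotations (rotation i = S[i:]+S[:i]):
  rot[0] = kayak$
  rot[1] = ayak$k
  rot[2] = yak$ka
  rot[3] = ak$kay
  rot[4] = k$kaya
  rot[5] = $kayak
Sorted (with $ < everything):
  sorted[0] = $kayak
  sorted[1] = ak$kay
  sorted[2] = ayak$k
  sorted[3] = k$kaya
  sorted[4] = kayak$
  sorted[5] = yak$ka
sorted[1] = ak$kay

Answer: ak$kay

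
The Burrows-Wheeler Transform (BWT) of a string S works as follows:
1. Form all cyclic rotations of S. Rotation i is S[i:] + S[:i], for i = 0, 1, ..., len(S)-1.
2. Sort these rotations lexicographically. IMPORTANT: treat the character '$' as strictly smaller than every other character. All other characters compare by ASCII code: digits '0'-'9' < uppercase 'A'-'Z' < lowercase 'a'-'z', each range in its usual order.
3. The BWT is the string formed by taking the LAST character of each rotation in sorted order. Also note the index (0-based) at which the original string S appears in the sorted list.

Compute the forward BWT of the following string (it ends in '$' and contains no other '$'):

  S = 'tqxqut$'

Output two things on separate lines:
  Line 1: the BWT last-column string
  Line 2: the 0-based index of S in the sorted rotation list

All 7 rotations (rotation i = S[i:]+S[:i]):
  rot[0] = tqxqut$
  rot[1] = qxqut$t
  rot[2] = xqut$tq
  rot[3] = qut$tqx
  rot[4] = ut$tqxq
  rot[5] = t$tqxqu
  rot[6] = $tqxqut
Sorted (with $ < everything):
  sorted[0] = $tqxqut  (last char: 't')
  sorted[1] = qut$tqx  (last char: 'x')
  sorted[2] = qxqut$t  (last char: 't')
  sorted[3] = t$tqxqu  (last char: 'u')
  sorted[4] = tqxqut$  (last char: '$')
  sorted[5] = ut$tqxq  (last char: 'q')
  sorted[6] = xqut$tq  (last char: 'q')
Last column: txtu$qq
Original string S is at sorted index 4

Answer: txtu$qq
4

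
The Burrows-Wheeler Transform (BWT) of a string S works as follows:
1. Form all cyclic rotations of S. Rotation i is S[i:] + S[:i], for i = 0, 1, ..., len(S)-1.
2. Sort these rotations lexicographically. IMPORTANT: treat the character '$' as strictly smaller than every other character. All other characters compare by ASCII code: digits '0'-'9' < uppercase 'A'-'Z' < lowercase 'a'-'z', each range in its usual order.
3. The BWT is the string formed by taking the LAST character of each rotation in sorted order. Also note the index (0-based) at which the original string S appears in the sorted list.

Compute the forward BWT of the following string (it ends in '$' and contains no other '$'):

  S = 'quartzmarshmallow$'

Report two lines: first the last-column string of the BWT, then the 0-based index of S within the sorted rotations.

Answer: wmmusalhzl$aarrqot
10

Derivation:
All 18 rotations (rotation i = S[i:]+S[:i]):
  rot[0] = quartzmarshmallow$
  rot[1] = uartzmarshmallow$q
  rot[2] = artzmarshmallow$qu
  rot[3] = rtzmarshmallow$qua
  rot[4] = tzmarshmallow$quar
  rot[5] = zmarshmallow$quart
  rot[6] = marshmallow$quartz
  rot[7] = arshmallow$quartzm
  rot[8] = rshmallow$quartzma
  rot[9] = shmallow$quartzmar
  rot[10] = hmallow$quartzmars
  rot[11] = mallow$quartzmarsh
  rot[12] = allow$quartzmarshm
  rot[13] = llow$quartzmarshma
  rot[14] = low$quartzmarshmal
  rot[15] = ow$quartzmarshmall
  rot[16] = w$quartzmarshmallo
  rot[17] = $quartzmarshmallow
Sorted (with $ < everything):
  sorted[0] = $quartzmarshmallow  (last char: 'w')
  sorted[1] = allow$quartzmarshm  (last char: 'm')
  sorted[2] = arshmallow$quartzm  (last char: 'm')
  sorted[3] = artzmarshmallow$qu  (last char: 'u')
  sorted[4] = hmallow$quartzmars  (last char: 's')
  sorted[5] = llow$quartzmarshma  (last char: 'a')
  sorted[6] = low$quartzmarshmal  (last char: 'l')
  sorted[7] = mallow$quartzmarsh  (last char: 'h')
  sorted[8] = marshmallow$quartz  (last char: 'z')
  sorted[9] = ow$quartzmarshmall  (last char: 'l')
  sorted[10] = quartzmarshmallow$  (last char: '$')
  sorted[11] = rshmallow$quartzma  (last char: 'a')
  sorted[12] = rtzmarshmallow$qua  (last char: 'a')
  sorted[13] = shmallow$quartzmar  (last char: 'r')
  sorted[14] = tzmarshmallow$quar  (last char: 'r')
  sorted[15] = uartzmarshmallow$q  (last char: 'q')
  sorted[16] = w$quartzmarshmallo  (last char: 'o')
  sorted[17] = zmarshmallow$quart  (last char: 't')
Last column: wmmusalhzl$aarrqot
Original string S is at sorted index 10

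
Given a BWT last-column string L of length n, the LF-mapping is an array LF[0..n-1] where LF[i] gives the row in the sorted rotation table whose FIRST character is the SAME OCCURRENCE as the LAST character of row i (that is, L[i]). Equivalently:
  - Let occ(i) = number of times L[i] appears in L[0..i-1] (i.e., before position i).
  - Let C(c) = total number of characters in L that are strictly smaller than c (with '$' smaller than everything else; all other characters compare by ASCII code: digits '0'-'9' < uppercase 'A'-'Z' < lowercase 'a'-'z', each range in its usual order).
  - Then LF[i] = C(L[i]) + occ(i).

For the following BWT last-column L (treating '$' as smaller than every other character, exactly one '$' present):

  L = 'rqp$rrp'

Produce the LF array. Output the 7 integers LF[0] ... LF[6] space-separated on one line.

Char counts: '$':1, 'p':2, 'q':1, 'r':3
C (first-col start): C('$')=0, C('p')=1, C('q')=3, C('r')=4
L[0]='r': occ=0, LF[0]=C('r')+0=4+0=4
L[1]='q': occ=0, LF[1]=C('q')+0=3+0=3
L[2]='p': occ=0, LF[2]=C('p')+0=1+0=1
L[3]='$': occ=0, LF[3]=C('$')+0=0+0=0
L[4]='r': occ=1, LF[4]=C('r')+1=4+1=5
L[5]='r': occ=2, LF[5]=C('r')+2=4+2=6
L[6]='p': occ=1, LF[6]=C('p')+1=1+1=2

Answer: 4 3 1 0 5 6 2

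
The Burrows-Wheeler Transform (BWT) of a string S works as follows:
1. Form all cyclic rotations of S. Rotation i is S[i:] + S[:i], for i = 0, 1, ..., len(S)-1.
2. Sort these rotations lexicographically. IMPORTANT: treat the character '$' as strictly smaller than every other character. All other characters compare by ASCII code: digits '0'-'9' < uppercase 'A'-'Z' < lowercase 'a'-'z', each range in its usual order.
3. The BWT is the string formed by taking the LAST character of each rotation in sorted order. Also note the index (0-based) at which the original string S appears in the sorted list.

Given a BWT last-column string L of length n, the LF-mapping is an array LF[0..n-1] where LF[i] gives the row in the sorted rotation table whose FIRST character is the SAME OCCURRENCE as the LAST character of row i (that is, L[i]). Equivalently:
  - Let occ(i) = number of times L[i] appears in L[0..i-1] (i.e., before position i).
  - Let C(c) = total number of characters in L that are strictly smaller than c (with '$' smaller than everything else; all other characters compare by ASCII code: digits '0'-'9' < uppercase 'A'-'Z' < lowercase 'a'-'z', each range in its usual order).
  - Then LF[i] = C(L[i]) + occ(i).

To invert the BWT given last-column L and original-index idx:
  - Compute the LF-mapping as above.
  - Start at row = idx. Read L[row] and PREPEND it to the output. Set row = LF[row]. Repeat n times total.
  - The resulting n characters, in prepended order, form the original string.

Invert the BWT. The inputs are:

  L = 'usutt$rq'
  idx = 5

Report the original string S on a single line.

LF mapping: 6 3 7 4 5 0 2 1
Walk LF starting at row 5, prepending L[row]:
  step 1: row=5, L[5]='$', prepend. Next row=LF[5]=0
  step 2: row=0, L[0]='u', prepend. Next row=LF[0]=6
  step 3: row=6, L[6]='r', prepend. Next row=LF[6]=2
  step 4: row=2, L[2]='u', prepend. Next row=LF[2]=7
  step 5: row=7, L[7]='q', prepend. Next row=LF[7]=1
  step 6: row=1, L[1]='s', prepend. Next row=LF[1]=3
  step 7: row=3, L[3]='t', prepend. Next row=LF[3]=4
  step 8: row=4, L[4]='t', prepend. Next row=LF[4]=5
Reversed output: ttsquru$

Answer: ttsquru$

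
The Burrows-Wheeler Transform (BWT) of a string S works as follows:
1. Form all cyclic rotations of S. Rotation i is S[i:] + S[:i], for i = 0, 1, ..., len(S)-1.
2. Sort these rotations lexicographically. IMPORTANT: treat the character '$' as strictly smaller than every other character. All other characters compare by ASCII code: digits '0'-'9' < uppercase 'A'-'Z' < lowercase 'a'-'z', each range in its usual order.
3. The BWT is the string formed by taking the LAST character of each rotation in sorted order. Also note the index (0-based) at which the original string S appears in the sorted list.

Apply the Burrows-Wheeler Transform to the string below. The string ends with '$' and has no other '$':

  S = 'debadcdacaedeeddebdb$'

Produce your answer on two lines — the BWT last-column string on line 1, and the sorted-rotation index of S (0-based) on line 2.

All 21 rotations (rotation i = S[i:]+S[:i]):
  rot[0] = debadcdacaedeeddebdb$
  rot[1] = ebadcdacaedeeddebdb$d
  rot[2] = badcdacaedeeddebdb$de
  rot[3] = adcdacaedeeddebdb$deb
  rot[4] = dcdacaedeeddebdb$deba
  rot[5] = cdacaedeeddebdb$debad
  rot[6] = dacaedeeddebdb$debadc
  rot[7] = acaedeeddebdb$debadcd
  rot[8] = caedeeddebdb$debadcda
  rot[9] = aedeeddebdb$debadcdac
  rot[10] = edeeddebdb$debadcdaca
  rot[11] = deeddebdb$debadcdacae
  rot[12] = eeddebdb$debadcdacaed
  rot[13] = eddebdb$debadcdacaede
  rot[14] = ddebdb$debadcdacaedee
  rot[15] = debdb$debadcdacaedeed
  rot[16] = ebdb$debadcdacaedeedd
  rot[17] = bdb$debadcdacaedeedde
  rot[18] = db$debadcdacaedeeddeb
  rot[19] = b$debadcdacaedeeddebd
  rot[20] = $debadcdacaedeeddebdb
Sorted (with $ < everything):
  sorted[0] = $debadcdacaedeeddebdb  (last char: 'b')
  sorted[1] = acaedeeddebdb$debadcd  (last char: 'd')
  sorted[2] = adcdacaedeeddebdb$deb  (last char: 'b')
  sorted[3] = aedeeddebdb$debadcdac  (last char: 'c')
  sorted[4] = b$debadcdacaedeeddebd  (last char: 'd')
  sorted[5] = badcdacaedeeddebdb$de  (last char: 'e')
  sorted[6] = bdb$debadcdacaedeedde  (last char: 'e')
  sorted[7] = caedeeddebdb$debadcda  (last char: 'a')
  sorted[8] = cdacaedeeddebdb$debad  (last char: 'd')
  sorted[9] = dacaedeeddebdb$debadc  (last char: 'c')
  sorted[10] = db$debadcdacaedeeddeb  (last char: 'b')
  sorted[11] = dcdacaedeeddebdb$deba  (last char: 'a')
  sorted[12] = ddebdb$debadcdacaedee  (last char: 'e')
  sorted[13] = debadcdacaedeeddebdb$  (last char: '$')
  sorted[14] = debdb$debadcdacaedeed  (last char: 'd')
  sorted[15] = deeddebdb$debadcdacae  (last char: 'e')
  sorted[16] = ebadcdacaedeeddebdb$d  (last char: 'd')
  sorted[17] = ebdb$debadcdacaedeedd  (last char: 'd')
  sorted[18] = eddebdb$debadcdacaede  (last char: 'e')
  sorted[19] = edeeddebdb$debadcdaca  (last char: 'a')
  sorted[20] = eeddebdb$debadcdacaed  (last char: 'd')
Last column: bdbcdeeadcbae$deddead
Original string S is at sorted index 13

Answer: bdbcdeeadcbae$deddead
13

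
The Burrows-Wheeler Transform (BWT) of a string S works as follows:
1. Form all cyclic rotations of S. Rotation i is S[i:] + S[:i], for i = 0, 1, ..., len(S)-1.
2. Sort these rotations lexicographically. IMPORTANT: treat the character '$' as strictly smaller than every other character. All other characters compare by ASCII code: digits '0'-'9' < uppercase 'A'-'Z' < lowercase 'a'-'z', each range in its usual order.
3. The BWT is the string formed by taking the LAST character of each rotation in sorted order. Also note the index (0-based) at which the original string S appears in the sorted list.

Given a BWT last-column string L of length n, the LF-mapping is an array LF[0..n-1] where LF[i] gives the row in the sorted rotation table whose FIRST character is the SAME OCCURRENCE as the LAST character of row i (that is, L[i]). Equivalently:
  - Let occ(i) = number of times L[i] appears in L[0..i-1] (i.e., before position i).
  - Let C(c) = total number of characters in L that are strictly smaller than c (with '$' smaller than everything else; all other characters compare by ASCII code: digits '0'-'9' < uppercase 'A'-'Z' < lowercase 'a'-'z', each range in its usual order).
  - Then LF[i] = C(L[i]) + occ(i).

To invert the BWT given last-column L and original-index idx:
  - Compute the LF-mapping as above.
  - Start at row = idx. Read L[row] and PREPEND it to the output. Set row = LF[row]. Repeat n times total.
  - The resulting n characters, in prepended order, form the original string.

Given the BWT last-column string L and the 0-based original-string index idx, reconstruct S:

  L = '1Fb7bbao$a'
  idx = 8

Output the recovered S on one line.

LF mapping: 1 3 6 2 7 8 4 9 0 5
Walk LF starting at row 8, prepending L[row]:
  step 1: row=8, L[8]='$', prepend. Next row=LF[8]=0
  step 2: row=0, L[0]='1', prepend. Next row=LF[0]=1
  step 3: row=1, L[1]='F', prepend. Next row=LF[1]=3
  step 4: row=3, L[3]='7', prepend. Next row=LF[3]=2
  step 5: row=2, L[2]='b', prepend. Next row=LF[2]=6
  step 6: row=6, L[6]='a', prepend. Next row=LF[6]=4
  step 7: row=4, L[4]='b', prepend. Next row=LF[4]=7
  step 8: row=7, L[7]='o', prepend. Next row=LF[7]=9
  step 9: row=9, L[9]='a', prepend. Next row=LF[9]=5
  step 10: row=5, L[5]='b', prepend. Next row=LF[5]=8
Reversed output: baobab7F1$

Answer: baobab7F1$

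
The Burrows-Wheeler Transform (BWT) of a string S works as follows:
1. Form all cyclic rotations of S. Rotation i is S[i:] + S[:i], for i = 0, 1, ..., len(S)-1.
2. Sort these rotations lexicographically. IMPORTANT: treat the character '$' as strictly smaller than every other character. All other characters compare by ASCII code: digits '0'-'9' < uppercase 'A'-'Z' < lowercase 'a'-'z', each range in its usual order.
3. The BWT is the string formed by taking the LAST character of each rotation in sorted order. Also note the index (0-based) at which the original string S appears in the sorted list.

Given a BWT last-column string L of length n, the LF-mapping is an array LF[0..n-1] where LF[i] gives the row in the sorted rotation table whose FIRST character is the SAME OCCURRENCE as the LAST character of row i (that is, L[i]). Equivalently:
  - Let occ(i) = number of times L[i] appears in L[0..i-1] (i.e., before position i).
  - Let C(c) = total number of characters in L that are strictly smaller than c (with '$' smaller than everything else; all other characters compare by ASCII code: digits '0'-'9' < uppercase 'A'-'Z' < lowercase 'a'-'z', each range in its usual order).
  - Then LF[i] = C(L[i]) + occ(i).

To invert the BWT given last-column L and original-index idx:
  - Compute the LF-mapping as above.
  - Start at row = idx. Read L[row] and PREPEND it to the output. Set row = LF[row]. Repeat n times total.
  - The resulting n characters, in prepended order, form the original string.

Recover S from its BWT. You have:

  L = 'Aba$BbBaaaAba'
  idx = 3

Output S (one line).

LF mapping: 1 10 5 0 3 11 4 6 7 8 2 12 9
Walk LF starting at row 3, prepending L[row]:
  step 1: row=3, L[3]='$', prepend. Next row=LF[3]=0
  step 2: row=0, L[0]='A', prepend. Next row=LF[0]=1
  step 3: row=1, L[1]='b', prepend. Next row=LF[1]=10
  step 4: row=10, L[10]='A', prepend. Next row=LF[10]=2
  step 5: row=2, L[2]='a', prepend. Next row=LF[2]=5
  step 6: row=5, L[5]='b', prepend. Next row=LF[5]=11
  step 7: row=11, L[11]='b', prepend. Next row=LF[11]=12
  step 8: row=12, L[12]='a', prepend. Next row=LF[12]=9
  step 9: row=9, L[9]='a', prepend. Next row=LF[9]=8
  step 10: row=8, L[8]='a', prepend. Next row=LF[8]=7
  step 11: row=7, L[7]='a', prepend. Next row=LF[7]=6
  step 12: row=6, L[6]='B', prepend. Next row=LF[6]=4
  step 13: row=4, L[4]='B', prepend. Next row=LF[4]=3
Reversed output: BBaaaabbaAbA$

Answer: BBaaaabbaAbA$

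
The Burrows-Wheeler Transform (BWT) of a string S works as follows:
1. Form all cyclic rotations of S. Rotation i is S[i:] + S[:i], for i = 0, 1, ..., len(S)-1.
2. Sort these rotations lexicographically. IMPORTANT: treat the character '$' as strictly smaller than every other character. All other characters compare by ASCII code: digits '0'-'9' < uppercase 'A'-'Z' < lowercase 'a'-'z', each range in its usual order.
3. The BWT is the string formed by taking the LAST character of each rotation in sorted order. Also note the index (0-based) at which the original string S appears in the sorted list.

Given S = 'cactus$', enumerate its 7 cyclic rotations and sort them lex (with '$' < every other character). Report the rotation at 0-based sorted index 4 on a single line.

All 7 rotations (rotation i = S[i:]+S[:i]):
  rot[0] = cactus$
  rot[1] = actus$c
  rot[2] = ctus$ca
  rot[3] = tus$cac
  rot[4] = us$cact
  rot[5] = s$cactu
  rot[6] = $cactus
Sorted (with $ < everything):
  sorted[0] = $cactus
  sorted[1] = actus$c
  sorted[2] = cactus$
  sorted[3] = ctus$ca
  sorted[4] = s$cactu
  sorted[5] = tus$cac
  sorted[6] = us$cact
sorted[4] = s$cactu

Answer: s$cactu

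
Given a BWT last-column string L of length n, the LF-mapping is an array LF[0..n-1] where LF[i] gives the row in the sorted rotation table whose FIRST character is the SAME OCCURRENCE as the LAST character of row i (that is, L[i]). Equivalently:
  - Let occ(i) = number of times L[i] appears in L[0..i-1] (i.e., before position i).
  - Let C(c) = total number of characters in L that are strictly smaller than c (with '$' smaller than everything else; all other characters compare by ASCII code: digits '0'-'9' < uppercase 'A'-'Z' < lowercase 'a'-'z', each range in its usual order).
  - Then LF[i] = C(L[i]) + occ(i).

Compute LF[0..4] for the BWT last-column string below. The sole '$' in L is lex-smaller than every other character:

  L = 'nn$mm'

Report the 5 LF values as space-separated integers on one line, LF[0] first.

Char counts: '$':1, 'm':2, 'n':2
C (first-col start): C('$')=0, C('m')=1, C('n')=3
L[0]='n': occ=0, LF[0]=C('n')+0=3+0=3
L[1]='n': occ=1, LF[1]=C('n')+1=3+1=4
L[2]='$': occ=0, LF[2]=C('$')+0=0+0=0
L[3]='m': occ=0, LF[3]=C('m')+0=1+0=1
L[4]='m': occ=1, LF[4]=C('m')+1=1+1=2

Answer: 3 4 0 1 2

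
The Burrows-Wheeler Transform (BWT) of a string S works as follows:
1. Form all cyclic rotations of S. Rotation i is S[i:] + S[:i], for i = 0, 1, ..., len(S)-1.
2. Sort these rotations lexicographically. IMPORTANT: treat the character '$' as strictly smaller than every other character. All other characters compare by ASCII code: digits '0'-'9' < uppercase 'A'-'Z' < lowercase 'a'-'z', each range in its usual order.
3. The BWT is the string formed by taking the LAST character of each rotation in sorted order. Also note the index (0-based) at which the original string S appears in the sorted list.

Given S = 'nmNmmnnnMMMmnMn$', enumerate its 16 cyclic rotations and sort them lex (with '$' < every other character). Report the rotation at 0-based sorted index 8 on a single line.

All 16 rotations (rotation i = S[i:]+S[:i]):
  rot[0] = nmNmmnnnMMMmnMn$
  rot[1] = mNmmnnnMMMmnMn$n
  rot[2] = NmmnnnMMMmnMn$nm
  rot[3] = mmnnnMMMmnMn$nmN
  rot[4] = mnnnMMMmnMn$nmNm
  rot[5] = nnnMMMmnMn$nmNmm
  rot[6] = nnMMMmnMn$nmNmmn
  rot[7] = nMMMmnMn$nmNmmnn
  rot[8] = MMMmnMn$nmNmmnnn
  rot[9] = MMmnMn$nmNmmnnnM
  rot[10] = MmnMn$nmNmmnnnMM
  rot[11] = mnMn$nmNmmnnnMMM
  rot[12] = nMn$nmNmmnnnMMMm
  rot[13] = Mn$nmNmmnnnMMMmn
  rot[14] = n$nmNmmnnnMMMmnM
  rot[15] = $nmNmmnnnMMMmnMn
Sorted (with $ < everything):
  sorted[0] = $nmNmmnnnMMMmnMn
  sorted[1] = MMMmnMn$nmNmmnnn
  sorted[2] = MMmnMn$nmNmmnnnM
  sorted[3] = MmnMn$nmNmmnnnMM
  sorted[4] = Mn$nmNmmnnnMMMmn
  sorted[5] = NmmnnnMMMmnMn$nm
  sorted[6] = mNmmnnnMMMmnMn$n
  sorted[7] = mmnnnMMMmnMn$nmN
  sorted[8] = mnMn$nmNmmnnnMMM
  sorted[9] = mnnnMMMmnMn$nmNm
  sorted[10] = n$nmNmmnnnMMMmnM
  sorted[11] = nMMMmnMn$nmNmmnn
  sorted[12] = nMn$nmNmmnnnMMMm
  sorted[13] = nmNmmnnnMMMmnMn$
  sorted[14] = nnMMMmnMn$nmNmmn
  sorted[15] = nnnMMMmnMn$nmNmm
sorted[8] = mnMn$nmNmmnnnMMM

Answer: mnMn$nmNmmnnnMMM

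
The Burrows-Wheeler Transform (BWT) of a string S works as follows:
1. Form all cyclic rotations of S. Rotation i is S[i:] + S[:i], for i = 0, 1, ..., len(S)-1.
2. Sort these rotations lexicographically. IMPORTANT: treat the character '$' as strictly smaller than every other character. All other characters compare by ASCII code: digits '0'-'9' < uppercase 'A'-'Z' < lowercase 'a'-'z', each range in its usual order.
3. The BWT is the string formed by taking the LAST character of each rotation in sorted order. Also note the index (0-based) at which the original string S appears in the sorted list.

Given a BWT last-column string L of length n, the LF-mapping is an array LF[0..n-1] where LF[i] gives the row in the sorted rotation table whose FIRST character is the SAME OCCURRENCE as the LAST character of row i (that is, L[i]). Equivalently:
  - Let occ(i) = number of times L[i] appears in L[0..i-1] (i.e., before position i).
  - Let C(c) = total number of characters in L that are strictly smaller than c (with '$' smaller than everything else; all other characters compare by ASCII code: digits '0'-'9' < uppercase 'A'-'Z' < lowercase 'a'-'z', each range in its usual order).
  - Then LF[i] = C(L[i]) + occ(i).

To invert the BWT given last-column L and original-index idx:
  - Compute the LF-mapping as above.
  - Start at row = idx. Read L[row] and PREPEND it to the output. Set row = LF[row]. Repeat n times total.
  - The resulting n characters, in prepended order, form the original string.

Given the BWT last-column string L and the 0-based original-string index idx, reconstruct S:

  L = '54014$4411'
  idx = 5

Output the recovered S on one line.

LF mapping: 9 5 1 2 6 0 7 8 3 4
Walk LF starting at row 5, prepending L[row]:
  step 1: row=5, L[5]='$', prepend. Next row=LF[5]=0
  step 2: row=0, L[0]='5', prepend. Next row=LF[0]=9
  step 3: row=9, L[9]='1', prepend. Next row=LF[9]=4
  step 4: row=4, L[4]='4', prepend. Next row=LF[4]=6
  step 5: row=6, L[6]='4', prepend. Next row=LF[6]=7
  step 6: row=7, L[7]='4', prepend. Next row=LF[7]=8
  step 7: row=8, L[8]='1', prepend. Next row=LF[8]=3
  step 8: row=3, L[3]='1', prepend. Next row=LF[3]=2
  step 9: row=2, L[2]='0', prepend. Next row=LF[2]=1
  step 10: row=1, L[1]='4', prepend. Next row=LF[1]=5
Reversed output: 401144415$

Answer: 401144415$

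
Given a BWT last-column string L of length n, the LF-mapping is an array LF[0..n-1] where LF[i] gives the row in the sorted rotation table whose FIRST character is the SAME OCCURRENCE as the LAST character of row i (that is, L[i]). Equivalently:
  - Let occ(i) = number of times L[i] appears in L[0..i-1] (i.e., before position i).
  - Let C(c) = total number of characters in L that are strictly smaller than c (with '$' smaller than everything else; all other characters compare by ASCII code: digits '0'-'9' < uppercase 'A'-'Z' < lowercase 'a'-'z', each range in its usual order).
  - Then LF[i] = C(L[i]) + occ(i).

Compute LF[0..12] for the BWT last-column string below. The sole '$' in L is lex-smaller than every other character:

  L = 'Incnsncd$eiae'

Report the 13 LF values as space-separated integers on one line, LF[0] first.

Char counts: '$':1, 'I':1, 'a':1, 'c':2, 'd':1, 'e':2, 'i':1, 'n':3, 's':1
C (first-col start): C('$')=0, C('I')=1, C('a')=2, C('c')=3, C('d')=5, C('e')=6, C('i')=8, C('n')=9, C('s')=12
L[0]='I': occ=0, LF[0]=C('I')+0=1+0=1
L[1]='n': occ=0, LF[1]=C('n')+0=9+0=9
L[2]='c': occ=0, LF[2]=C('c')+0=3+0=3
L[3]='n': occ=1, LF[3]=C('n')+1=9+1=10
L[4]='s': occ=0, LF[4]=C('s')+0=12+0=12
L[5]='n': occ=2, LF[5]=C('n')+2=9+2=11
L[6]='c': occ=1, LF[6]=C('c')+1=3+1=4
L[7]='d': occ=0, LF[7]=C('d')+0=5+0=5
L[8]='$': occ=0, LF[8]=C('$')+0=0+0=0
L[9]='e': occ=0, LF[9]=C('e')+0=6+0=6
L[10]='i': occ=0, LF[10]=C('i')+0=8+0=8
L[11]='a': occ=0, LF[11]=C('a')+0=2+0=2
L[12]='e': occ=1, LF[12]=C('e')+1=6+1=7

Answer: 1 9 3 10 12 11 4 5 0 6 8 2 7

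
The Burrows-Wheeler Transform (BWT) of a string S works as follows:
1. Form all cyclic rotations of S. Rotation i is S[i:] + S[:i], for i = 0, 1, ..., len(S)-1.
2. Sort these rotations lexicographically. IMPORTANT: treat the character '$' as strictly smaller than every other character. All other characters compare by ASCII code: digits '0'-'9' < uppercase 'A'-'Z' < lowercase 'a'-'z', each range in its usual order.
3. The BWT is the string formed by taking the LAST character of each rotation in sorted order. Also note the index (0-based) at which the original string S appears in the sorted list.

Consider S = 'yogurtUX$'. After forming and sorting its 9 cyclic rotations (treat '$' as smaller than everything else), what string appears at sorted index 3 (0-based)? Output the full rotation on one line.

Answer: gurtUX$yo

Derivation:
All 9 rotations (rotation i = S[i:]+S[:i]):
  rot[0] = yogurtUX$
  rot[1] = ogurtUX$y
  rot[2] = gurtUX$yo
  rot[3] = urtUX$yog
  rot[4] = rtUX$yogu
  rot[5] = tUX$yogur
  rot[6] = UX$yogurt
  rot[7] = X$yogurtU
  rot[8] = $yogurtUX
Sorted (with $ < everything):
  sorted[0] = $yogurtUX
  sorted[1] = UX$yogurt
  sorted[2] = X$yogurtU
  sorted[3] = gurtUX$yo
  sorted[4] = ogurtUX$y
  sorted[5] = rtUX$yogu
  sorted[6] = tUX$yogur
  sorted[7] = urtUX$yog
  sorted[8] = yogurtUX$
sorted[3] = gurtUX$yo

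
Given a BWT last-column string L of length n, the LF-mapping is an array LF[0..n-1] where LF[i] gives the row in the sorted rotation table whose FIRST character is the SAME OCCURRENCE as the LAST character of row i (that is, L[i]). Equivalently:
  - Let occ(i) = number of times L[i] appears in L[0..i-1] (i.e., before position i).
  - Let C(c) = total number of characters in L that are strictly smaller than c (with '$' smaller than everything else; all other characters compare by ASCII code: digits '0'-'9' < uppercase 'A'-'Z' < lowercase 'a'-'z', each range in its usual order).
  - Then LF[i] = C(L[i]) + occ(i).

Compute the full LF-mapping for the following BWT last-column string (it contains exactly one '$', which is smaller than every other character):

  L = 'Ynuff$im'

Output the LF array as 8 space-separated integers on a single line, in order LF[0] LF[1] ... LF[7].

Char counts: '$':1, 'Y':1, 'f':2, 'i':1, 'm':1, 'n':1, 'u':1
C (first-col start): C('$')=0, C('Y')=1, C('f')=2, C('i')=4, C('m')=5, C('n')=6, C('u')=7
L[0]='Y': occ=0, LF[0]=C('Y')+0=1+0=1
L[1]='n': occ=0, LF[1]=C('n')+0=6+0=6
L[2]='u': occ=0, LF[2]=C('u')+0=7+0=7
L[3]='f': occ=0, LF[3]=C('f')+0=2+0=2
L[4]='f': occ=1, LF[4]=C('f')+1=2+1=3
L[5]='$': occ=0, LF[5]=C('$')+0=0+0=0
L[6]='i': occ=0, LF[6]=C('i')+0=4+0=4
L[7]='m': occ=0, LF[7]=C('m')+0=5+0=5

Answer: 1 6 7 2 3 0 4 5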